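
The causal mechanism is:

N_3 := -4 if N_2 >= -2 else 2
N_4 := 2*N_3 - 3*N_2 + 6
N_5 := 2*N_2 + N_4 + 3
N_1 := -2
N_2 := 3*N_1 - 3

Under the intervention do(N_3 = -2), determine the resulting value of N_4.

The intervention breaks the incoming arrows to N_3: N_3 := -4 if N_2 >= -2 else 2 no longer applies, and N_3 = -2.
N_2 = 3*N_1 - 3  [with N_1=-2]  = -9
N_4 = 2*N_3 - 3*N_2 + 6  [with N_3=-2, N_2=-9]  = 29

29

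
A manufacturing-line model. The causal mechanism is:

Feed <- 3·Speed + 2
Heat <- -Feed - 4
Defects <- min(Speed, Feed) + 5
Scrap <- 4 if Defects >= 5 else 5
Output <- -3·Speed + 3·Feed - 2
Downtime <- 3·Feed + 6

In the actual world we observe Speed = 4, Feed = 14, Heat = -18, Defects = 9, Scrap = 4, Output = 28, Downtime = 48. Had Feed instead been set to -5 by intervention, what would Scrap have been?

do(Feed=-5) replaces the equation Feed <- 3·Speed + 2 with the constant Feed = -5.
Defects = min(Speed, Feed) + 5  [with Speed=4, Feed=-5]  = 0
Scrap = 4 if Defects >= 5 else 5  [with Defects=0]  = 5

5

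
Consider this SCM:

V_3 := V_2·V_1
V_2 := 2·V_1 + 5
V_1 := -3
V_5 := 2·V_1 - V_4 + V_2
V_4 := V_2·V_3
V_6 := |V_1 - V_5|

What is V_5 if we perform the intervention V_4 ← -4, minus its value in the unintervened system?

1

Intervening sets V_4 = -4 and removes its equation (V_4 := V_2·V_3).
V_2 = 2·V_1 + 5  [with V_1=-3]  = -1
V_5 = 2·V_1 - V_4 + V_2  [with V_1=-3, V_4=-4, V_2=-1]  = -3
Without intervention: V_2 = 2·V_1 + 5  [with V_1=-3]  = -1; V_3 = V_2·V_1  [with V_2=-1, V_1=-3]  = 3; V_4 = V_2·V_3  [with V_2=-1, V_3=3]  = -3; V_5 = 2·V_1 - V_4 + V_2  [with V_1=-3, V_4=-3, V_2=-1]  = -4.
Change = -3 − (-4) = 1.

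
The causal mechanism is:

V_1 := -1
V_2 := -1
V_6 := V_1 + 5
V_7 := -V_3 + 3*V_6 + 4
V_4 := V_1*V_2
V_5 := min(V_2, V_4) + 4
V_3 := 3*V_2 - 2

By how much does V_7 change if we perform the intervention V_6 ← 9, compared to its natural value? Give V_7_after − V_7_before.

Intervening sets V_6 = 9 and removes its equation (V_6 := V_1 + 5).
V_3 = 3*V_2 - 2  [with V_2=-1]  = -5
V_7 = -V_3 + 3*V_6 + 4  [with V_3=-5, V_6=9]  = 36
Without intervention: V_3 = 3*V_2 - 2  [with V_2=-1]  = -5; V_6 = V_1 + 5  [with V_1=-1]  = 4; V_7 = -V_3 + 3*V_6 + 4  [with V_3=-5, V_6=4]  = 21.
Change = 36 − 21 = 15.

15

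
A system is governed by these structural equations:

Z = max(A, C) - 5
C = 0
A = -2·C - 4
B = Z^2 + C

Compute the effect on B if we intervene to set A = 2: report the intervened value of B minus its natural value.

-16

Under do(A=2), the mechanism A = -2·C - 4 is discarded; A is fixed at 2.
Z = max(A, C) - 5  [with A=2, C=0]  = -3
B = Z^2 + C  [with Z=-3, C=0]  = 9
Without intervention: A = -2·C - 4  [with C=0]  = -4; Z = max(A, C) - 5  [with A=-4, C=0]  = -5; B = Z^2 + C  [with Z=-5, C=0]  = 25.
Change = 9 − 25 = -16.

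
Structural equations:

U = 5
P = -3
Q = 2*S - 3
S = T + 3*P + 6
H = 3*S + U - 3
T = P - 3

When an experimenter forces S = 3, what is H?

11

Intervening sets S = 3 and removes its equation (S = T + 3*P + 6).
H = 3*S + U - 3  [with S=3, U=5]  = 11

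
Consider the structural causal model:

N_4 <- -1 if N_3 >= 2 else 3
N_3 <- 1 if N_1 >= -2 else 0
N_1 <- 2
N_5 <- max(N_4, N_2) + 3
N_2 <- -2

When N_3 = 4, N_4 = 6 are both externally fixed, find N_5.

Setting N_3 = 4, N_4 = 6 by intervention discards those variables' equations.
N_5 = max(N_4, N_2) + 3  [with N_4=6, N_2=-2]  = 9

9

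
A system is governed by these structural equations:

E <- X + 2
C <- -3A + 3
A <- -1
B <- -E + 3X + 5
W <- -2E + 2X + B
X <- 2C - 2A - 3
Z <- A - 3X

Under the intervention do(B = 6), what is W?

Intervening sets B = 6 and removes its equation (B <- -E + 3X + 5).
C = -3A + 3  [with A=-1]  = 6
X = 2C - 2A - 3  [with C=6, A=-1]  = 11
E = X + 2  [with X=11]  = 13
W = -2E + 2X + B  [with E=13, X=11, B=6]  = 2

2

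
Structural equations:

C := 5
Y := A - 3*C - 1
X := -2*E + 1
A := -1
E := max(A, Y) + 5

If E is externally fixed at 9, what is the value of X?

-17

Intervening sets E = 9 and removes its equation (E := max(A, Y) + 5).
X = -2*E + 1  [with E=9]  = -17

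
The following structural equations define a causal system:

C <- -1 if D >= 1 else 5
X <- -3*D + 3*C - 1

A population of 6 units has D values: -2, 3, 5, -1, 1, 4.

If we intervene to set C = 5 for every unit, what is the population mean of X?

9

Under do(C=5), C's equation is replaced by C=5 for every unit. Per-unit X: 20, 5, -1, 17, 11, 2. Mean = 9.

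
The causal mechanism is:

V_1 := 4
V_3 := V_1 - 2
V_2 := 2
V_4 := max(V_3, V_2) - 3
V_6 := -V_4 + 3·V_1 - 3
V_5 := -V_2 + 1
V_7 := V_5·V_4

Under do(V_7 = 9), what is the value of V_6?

10

Intervening sets V_7 = 9 and removes its equation (V_7 := V_5·V_4).
Since V_6 is not a descendant of the intervened variable, it is unaffected.
V_3 = V_1 - 2  [with V_1=4]  = 2
V_4 = max(V_3, V_2) - 3  [with V_3=2, V_2=2]  = -1
V_6 = -V_4 + 3·V_1 - 3  [with V_4=-1, V_1=4]  = 10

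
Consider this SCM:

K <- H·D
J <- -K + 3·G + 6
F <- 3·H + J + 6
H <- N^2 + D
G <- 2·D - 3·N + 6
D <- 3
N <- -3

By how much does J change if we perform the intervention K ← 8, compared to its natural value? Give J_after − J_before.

28

Under do(K=8), the mechanism K <- H·D is discarded; K is fixed at 8.
G = 2·D - 3·N + 6  [with D=3, N=-3]  = 21
J = -K + 3·G + 6  [with K=8, G=21]  = 61
Without intervention: H = N^2 + D  [with N=-3, D=3]  = 12; K = H·D  [with H=12, D=3]  = 36; G = 2·D - 3·N + 6  [with D=3, N=-3]  = 21; J = -K + 3·G + 6  [with K=36, G=21]  = 33.
Change = 61 − 33 = 28.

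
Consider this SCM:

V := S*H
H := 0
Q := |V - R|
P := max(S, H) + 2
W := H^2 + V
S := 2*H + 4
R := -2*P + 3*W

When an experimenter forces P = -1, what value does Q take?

The intervention breaks the incoming arrows to P: P := max(S, H) + 2 no longer applies, and P = -1.
S = 2*H + 4  [with H=0]  = 4
V = S*H  [with S=4, H=0]  = 0
W = H^2 + V  [with H=0, V=0]  = 0
R = -2*P + 3*W  [with P=-1, W=0]  = 2
Q = |V - R|  [with V=0, R=2]  = 2

2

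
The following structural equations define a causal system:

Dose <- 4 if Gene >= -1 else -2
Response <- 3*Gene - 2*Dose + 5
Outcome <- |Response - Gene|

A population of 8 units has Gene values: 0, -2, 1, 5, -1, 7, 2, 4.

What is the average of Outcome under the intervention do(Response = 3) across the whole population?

2.75

do(Response=3) breaks Response's dependence on Gene. With Response=3 fixed, Outcome across the units is 3, 5, 2, 2, 4, 4, 1, 1, mean 2.75.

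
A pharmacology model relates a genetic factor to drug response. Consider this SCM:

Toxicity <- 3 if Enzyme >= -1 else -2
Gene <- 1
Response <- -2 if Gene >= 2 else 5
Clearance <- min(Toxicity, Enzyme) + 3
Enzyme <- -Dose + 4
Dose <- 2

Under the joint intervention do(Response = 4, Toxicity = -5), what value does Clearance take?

The joint intervention fixes Response = 4, Toxicity = -5, removing each variable's own equation.
Enzyme = -Dose + 4  [with Dose=2]  = 2
Clearance = min(Toxicity, Enzyme) + 3  [with Toxicity=-5, Enzyme=2]  = -2

-2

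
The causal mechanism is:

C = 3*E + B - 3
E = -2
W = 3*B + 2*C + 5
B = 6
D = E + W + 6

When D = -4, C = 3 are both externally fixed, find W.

29

Under do(D = -4, C = 3), each intervened variable's structural equation is replaced by its fixed value.
W = 3*B + 2*C + 5  [with B=6, C=3]  = 29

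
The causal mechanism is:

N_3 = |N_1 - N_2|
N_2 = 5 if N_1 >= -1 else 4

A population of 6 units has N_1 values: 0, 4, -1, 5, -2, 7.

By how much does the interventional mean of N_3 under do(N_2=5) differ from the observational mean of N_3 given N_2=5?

0.7

Every unit gets N_2=5 under the intervention. N_3 values become 5, 1, 6, 0, 7, 2; E[N_3|do(N_2=5)] = 3.5.
Observing N_2=5 restricts to units where N_2's equation naturally yields 5: N_1 ∈ {0, 4, -1, 5, 7}. In that subpopulation N_3 = 5, 1, 6, 0, 2, mean 2.8.
Difference = 3.5 − 2.8 = 0.7.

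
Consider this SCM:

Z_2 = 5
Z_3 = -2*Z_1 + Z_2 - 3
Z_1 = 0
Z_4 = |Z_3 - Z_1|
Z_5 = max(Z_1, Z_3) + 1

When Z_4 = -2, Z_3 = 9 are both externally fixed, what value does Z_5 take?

10

The joint intervention fixes Z_4 = -2, Z_3 = 9, removing each variable's own equation.
Z_5 = max(Z_1, Z_3) + 1  [with Z_1=0, Z_3=9]  = 10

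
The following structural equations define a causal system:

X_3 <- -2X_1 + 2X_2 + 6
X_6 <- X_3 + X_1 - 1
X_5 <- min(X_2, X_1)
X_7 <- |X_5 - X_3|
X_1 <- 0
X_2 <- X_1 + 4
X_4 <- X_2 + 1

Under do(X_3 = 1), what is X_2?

Under do(X_3=1), the mechanism X_3 <- -2X_1 + 2X_2 + 6 is discarded; X_3 is fixed at 1.
Since X_2 is not a descendant of the intervened variable, it is unaffected.
X_2 = X_1 + 4  [with X_1=0]  = 4

4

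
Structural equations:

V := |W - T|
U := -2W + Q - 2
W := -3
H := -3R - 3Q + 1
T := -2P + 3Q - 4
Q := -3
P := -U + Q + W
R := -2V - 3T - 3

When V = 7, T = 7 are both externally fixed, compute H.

Under do(V = 7, T = 7), each intervened variable's structural equation is replaced by its fixed value.
R = -2V - 3T - 3  [with V=7, T=7]  = -38
H = -3R - 3Q + 1  [with R=-38, Q=-3]  = 124

124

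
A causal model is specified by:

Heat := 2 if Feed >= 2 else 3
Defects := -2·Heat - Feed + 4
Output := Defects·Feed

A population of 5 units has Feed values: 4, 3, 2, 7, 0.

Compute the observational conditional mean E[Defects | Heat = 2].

-4

E[Defects|Heat=2] averages over only the 4 units with Heat=2 (Feed = 4, 3, 2, 7): Defects = -4, -3, -2, -7, mean -4.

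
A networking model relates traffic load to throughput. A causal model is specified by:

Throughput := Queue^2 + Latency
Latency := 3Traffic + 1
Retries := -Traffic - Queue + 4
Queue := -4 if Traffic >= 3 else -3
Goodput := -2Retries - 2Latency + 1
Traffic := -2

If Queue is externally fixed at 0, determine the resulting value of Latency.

-5

Under do(Queue=0), the mechanism Queue := -4 if Traffic >= 3 else -3 is discarded; Queue is fixed at 0.
Since Latency is not a descendant of the intervened variable, it is unaffected.
Latency = 3Traffic + 1  [with Traffic=-2]  = -5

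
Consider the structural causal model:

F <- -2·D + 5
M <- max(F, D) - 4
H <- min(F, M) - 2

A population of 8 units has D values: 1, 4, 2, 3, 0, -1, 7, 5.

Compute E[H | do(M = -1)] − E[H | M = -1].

-1.75

do(M=-1) breaks M's dependence on D. With M=-1 fixed, H across the units is -3, -5, -3, -3, -3, -3, -11, -7, mean -4.75.
E[H|M=-1] averages over only the 2 units with M=-1 (D = 1, 3): H = -3, -3, mean -3.
Difference = -4.75 − (-3) = -1.75.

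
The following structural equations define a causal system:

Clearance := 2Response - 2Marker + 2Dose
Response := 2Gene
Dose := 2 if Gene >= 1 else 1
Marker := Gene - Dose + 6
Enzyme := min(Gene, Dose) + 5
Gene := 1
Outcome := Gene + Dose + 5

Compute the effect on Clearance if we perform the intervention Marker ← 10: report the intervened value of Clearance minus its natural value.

-10

Under do(Marker=10), the mechanism Marker := Gene - Dose + 6 is discarded; Marker is fixed at 10.
Dose = 2 if Gene >= 1 else 1  [with Gene=1]  = 2
Response = 2Gene  [with Gene=1]  = 2
Clearance = 2Response - 2Marker + 2Dose  [with Response=2, Marker=10, Dose=2]  = -12
Without intervention: Dose = 2 if Gene >= 1 else 1  [with Gene=1]  = 2; Marker = Gene - Dose + 6  [with Gene=1, Dose=2]  = 5; Response = 2Gene  [with Gene=1]  = 2; Clearance = 2Response - 2Marker + 2Dose  [with Response=2, Marker=5, Dose=2]  = -2.
Change = -12 − (-2) = -10.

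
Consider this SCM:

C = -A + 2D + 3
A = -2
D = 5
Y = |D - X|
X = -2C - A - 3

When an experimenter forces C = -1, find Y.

do(C=-1) replaces the equation C = -A + 2D + 3 with the constant C = -1.
X = -2C - A - 3  [with C=-1, A=-2]  = 1
Y = |D - X|  [with D=5, X=1]  = 4

4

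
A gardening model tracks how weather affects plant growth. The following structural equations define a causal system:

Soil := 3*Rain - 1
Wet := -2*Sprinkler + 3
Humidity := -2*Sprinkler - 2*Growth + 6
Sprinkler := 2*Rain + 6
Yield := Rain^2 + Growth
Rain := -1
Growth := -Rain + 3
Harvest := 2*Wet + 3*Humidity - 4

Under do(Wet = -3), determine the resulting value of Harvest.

do(Wet=-3) replaces the equation Wet := -2*Sprinkler + 3 with the constant Wet = -3.
Sprinkler = 2*Rain + 6  [with Rain=-1]  = 4
Growth = -Rain + 3  [with Rain=-1]  = 4
Humidity = -2*Sprinkler - 2*Growth + 6  [with Sprinkler=4, Growth=4]  = -10
Harvest = 2*Wet + 3*Humidity - 4  [with Wet=-3, Humidity=-10]  = -40

-40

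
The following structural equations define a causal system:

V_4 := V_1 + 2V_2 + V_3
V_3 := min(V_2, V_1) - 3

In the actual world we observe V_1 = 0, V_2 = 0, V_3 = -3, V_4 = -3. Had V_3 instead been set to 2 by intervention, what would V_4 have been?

2

The intervention breaks the incoming arrows to V_3: V_3 := min(V_2, V_1) - 3 no longer applies, and V_3 = 2.
V_4 = V_1 + 2V_2 + V_3  [with V_1=0, V_2=0, V_3=2]  = 2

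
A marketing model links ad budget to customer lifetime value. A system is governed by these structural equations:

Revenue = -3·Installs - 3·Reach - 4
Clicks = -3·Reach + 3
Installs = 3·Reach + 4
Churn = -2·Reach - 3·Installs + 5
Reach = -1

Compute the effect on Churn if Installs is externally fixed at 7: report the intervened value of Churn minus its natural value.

-18

The intervention breaks the incoming arrows to Installs: Installs = 3·Reach + 4 no longer applies, and Installs = 7.
Churn = -2·Reach - 3·Installs + 5  [with Reach=-1, Installs=7]  = -14
Without intervention: Installs = 3·Reach + 4  [with Reach=-1]  = 1; Churn = -2·Reach - 3·Installs + 5  [with Reach=-1, Installs=1]  = 4.
Change = -14 − 4 = -18.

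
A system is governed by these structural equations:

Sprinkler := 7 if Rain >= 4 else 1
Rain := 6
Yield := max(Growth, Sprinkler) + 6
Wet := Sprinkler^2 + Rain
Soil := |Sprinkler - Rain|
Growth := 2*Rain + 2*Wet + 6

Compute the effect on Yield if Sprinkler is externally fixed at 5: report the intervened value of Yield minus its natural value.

-48

Under do(Sprinkler=5), the mechanism Sprinkler := 7 if Rain >= 4 else 1 is discarded; Sprinkler is fixed at 5.
Wet = Sprinkler^2 + Rain  [with Sprinkler=5, Rain=6]  = 31
Growth = 2*Rain + 2*Wet + 6  [with Rain=6, Wet=31]  = 80
Yield = max(Growth, Sprinkler) + 6  [with Growth=80, Sprinkler=5]  = 86
Without intervention: Sprinkler = 7 if Rain >= 4 else 1  [with Rain=6]  = 7; Wet = Sprinkler^2 + Rain  [with Sprinkler=7, Rain=6]  = 55; Growth = 2*Rain + 2*Wet + 6  [with Rain=6, Wet=55]  = 128; Yield = max(Growth, Sprinkler) + 6  [with Growth=128, Sprinkler=7]  = 134.
Change = 86 − 134 = -48.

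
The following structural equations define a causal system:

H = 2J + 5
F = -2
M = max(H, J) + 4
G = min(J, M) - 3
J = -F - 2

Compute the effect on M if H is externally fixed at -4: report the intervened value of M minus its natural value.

-5

The intervention breaks the incoming arrows to H: H = 2J + 5 no longer applies, and H = -4.
J = -F - 2  [with F=-2]  = 0
M = max(H, J) + 4  [with H=-4, J=0]  = 4
Without intervention: J = -F - 2  [with F=-2]  = 0; H = 2J + 5  [with J=0]  = 5; M = max(H, J) + 4  [with H=5, J=0]  = 9.
Change = 4 − 9 = -5.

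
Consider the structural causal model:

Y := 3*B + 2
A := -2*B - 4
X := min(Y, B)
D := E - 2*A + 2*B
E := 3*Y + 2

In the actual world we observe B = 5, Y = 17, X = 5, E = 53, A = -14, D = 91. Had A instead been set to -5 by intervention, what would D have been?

73

The intervention breaks the incoming arrows to A: A := -2*B - 4 no longer applies, and A = -5.
Y = 3*B + 2  [with B=5]  = 17
E = 3*Y + 2  [with Y=17]  = 53
D = E - 2*A + 2*B  [with E=53, A=-5, B=5]  = 73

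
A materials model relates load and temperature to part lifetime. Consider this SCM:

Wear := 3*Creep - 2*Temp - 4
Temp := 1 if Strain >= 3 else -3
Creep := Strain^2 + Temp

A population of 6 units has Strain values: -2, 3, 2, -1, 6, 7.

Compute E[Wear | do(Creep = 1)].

1

Under do(Creep=1), Creep's equation is replaced by Creep=1 for every unit. Per-unit Wear: 5, -3, 5, 5, -3, -3. Mean = 1.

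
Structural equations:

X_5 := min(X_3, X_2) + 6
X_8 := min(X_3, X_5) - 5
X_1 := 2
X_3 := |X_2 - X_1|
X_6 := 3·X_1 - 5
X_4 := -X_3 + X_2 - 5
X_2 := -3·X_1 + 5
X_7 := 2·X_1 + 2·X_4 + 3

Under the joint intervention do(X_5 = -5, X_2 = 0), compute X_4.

Setting X_5 = -5, X_2 = 0 by intervention discards those variables' equations.
X_3 = |X_2 - X_1|  [with X_2=0, X_1=2]  = 2
X_4 = -X_3 + X_2 - 5  [with X_3=2, X_2=0]  = -7

-7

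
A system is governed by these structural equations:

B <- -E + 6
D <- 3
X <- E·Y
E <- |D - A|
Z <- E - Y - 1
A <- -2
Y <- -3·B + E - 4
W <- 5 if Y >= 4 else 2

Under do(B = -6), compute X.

Under do(B=-6), the mechanism B <- -E + 6 is discarded; B is fixed at -6.
E = |D - A|  [with D=3, A=-2]  = 5
Y = -3·B + E - 4  [with B=-6, E=5]  = 19
X = E·Y  [with E=5, Y=19]  = 95

95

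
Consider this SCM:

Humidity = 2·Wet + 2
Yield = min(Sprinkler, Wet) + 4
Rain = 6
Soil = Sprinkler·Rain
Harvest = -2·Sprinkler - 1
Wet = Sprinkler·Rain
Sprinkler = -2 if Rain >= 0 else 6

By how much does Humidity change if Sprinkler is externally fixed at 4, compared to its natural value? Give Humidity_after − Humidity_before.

do(Sprinkler=4) replaces the equation Sprinkler = -2 if Rain >= 0 else 6 with the constant Sprinkler = 4.
Wet = Sprinkler·Rain  [with Sprinkler=4, Rain=6]  = 24
Humidity = 2·Wet + 2  [with Wet=24]  = 50
Without intervention: Sprinkler = -2 if Rain >= 0 else 6  [with Rain=6]  = -2; Wet = Sprinkler·Rain  [with Sprinkler=-2, Rain=6]  = -12; Humidity = 2·Wet + 2  [with Wet=-12]  = -22.
Change = 50 − (-22) = 72.

72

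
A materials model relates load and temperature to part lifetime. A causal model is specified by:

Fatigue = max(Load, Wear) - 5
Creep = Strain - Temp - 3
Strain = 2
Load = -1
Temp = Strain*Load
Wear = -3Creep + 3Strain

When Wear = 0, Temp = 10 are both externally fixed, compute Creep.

Under do(Wear = 0, Temp = 10), each intervened variable's structural equation is replaced by its fixed value.
Creep = Strain - Temp - 3  [with Strain=2, Temp=10]  = -11

-11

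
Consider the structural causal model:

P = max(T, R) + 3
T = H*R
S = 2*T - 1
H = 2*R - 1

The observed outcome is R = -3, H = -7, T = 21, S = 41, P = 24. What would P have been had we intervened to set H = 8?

0

do(H=8) replaces the equation H = 2*R - 1 with the constant H = 8.
T = H*R  [with H=8, R=-3]  = -24
P = max(T, R) + 3  [with T=-24, R=-3]  = 0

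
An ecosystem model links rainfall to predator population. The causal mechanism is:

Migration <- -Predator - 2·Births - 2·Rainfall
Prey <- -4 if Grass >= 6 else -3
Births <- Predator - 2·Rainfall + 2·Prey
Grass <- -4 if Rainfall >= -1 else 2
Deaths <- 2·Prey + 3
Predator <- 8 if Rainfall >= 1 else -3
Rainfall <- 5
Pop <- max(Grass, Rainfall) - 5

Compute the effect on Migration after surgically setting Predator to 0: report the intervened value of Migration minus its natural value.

The intervention breaks the incoming arrows to Predator: Predator <- 8 if Rainfall >= 1 else -3 no longer applies, and Predator = 0.
Grass = -4 if Rainfall >= -1 else 2  [with Rainfall=5]  = -4
Prey = -4 if Grass >= 6 else -3  [with Grass=-4]  = -3
Births = Predator - 2·Rainfall + 2·Prey  [with Predator=0, Rainfall=5, Prey=-3]  = -16
Migration = -Predator - 2·Births - 2·Rainfall  [with Predator=0, Births=-16, Rainfall=5]  = 22
Without intervention: Grass = -4 if Rainfall >= -1 else 2  [with Rainfall=5]  = -4; Prey = -4 if Grass >= 6 else -3  [with Grass=-4]  = -3; Predator = 8 if Rainfall >= 1 else -3  [with Rainfall=5]  = 8; Births = Predator - 2·Rainfall + 2·Prey  [with Predator=8, Rainfall=5, Prey=-3]  = -8; Migration = -Predator - 2·Births - 2·Rainfall  [with Predator=8, Births=-8, Rainfall=5]  = -2.
Change = 22 − (-2) = 24.

24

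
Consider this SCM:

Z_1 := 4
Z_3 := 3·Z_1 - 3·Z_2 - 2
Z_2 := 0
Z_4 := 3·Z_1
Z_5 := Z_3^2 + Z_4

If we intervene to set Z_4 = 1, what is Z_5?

101

Intervening sets Z_4 = 1 and removes its equation (Z_4 := 3·Z_1).
Z_3 = 3·Z_1 - 3·Z_2 - 2  [with Z_1=4, Z_2=0]  = 10
Z_5 = Z_3^2 + Z_4  [with Z_3=10, Z_4=1]  = 101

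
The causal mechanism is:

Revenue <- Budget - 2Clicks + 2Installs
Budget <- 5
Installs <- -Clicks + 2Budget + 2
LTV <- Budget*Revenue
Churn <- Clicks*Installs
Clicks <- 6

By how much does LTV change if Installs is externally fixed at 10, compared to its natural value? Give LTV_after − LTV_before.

40

The intervention breaks the incoming arrows to Installs: Installs <- -Clicks + 2Budget + 2 no longer applies, and Installs = 10.
Revenue = Budget - 2Clicks + 2Installs  [with Budget=5, Clicks=6, Installs=10]  = 13
LTV = Budget*Revenue  [with Budget=5, Revenue=13]  = 65
Without intervention: Installs = -Clicks + 2Budget + 2  [with Clicks=6, Budget=5]  = 6; Revenue = Budget - 2Clicks + 2Installs  [with Budget=5, Clicks=6, Installs=6]  = 5; LTV = Budget*Revenue  [with Budget=5, Revenue=5]  = 25.
Change = 65 − 25 = 40.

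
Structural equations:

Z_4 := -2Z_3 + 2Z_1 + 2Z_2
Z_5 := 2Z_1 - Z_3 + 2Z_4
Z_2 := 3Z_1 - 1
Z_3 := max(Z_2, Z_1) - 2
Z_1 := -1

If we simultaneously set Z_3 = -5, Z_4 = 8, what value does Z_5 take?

Setting Z_3 = -5, Z_4 = 8 by intervention discards those variables' equations.
Z_5 = 2Z_1 - Z_3 + 2Z_4  [with Z_1=-1, Z_3=-5, Z_4=8]  = 19

19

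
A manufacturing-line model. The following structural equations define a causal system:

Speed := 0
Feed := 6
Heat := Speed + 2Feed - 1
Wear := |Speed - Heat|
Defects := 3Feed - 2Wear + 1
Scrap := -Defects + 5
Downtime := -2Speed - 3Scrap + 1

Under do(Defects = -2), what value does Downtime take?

-20

Under do(Defects=-2), the mechanism Defects := 3Feed - 2Wear + 1 is discarded; Defects is fixed at -2.
Scrap = -Defects + 5  [with Defects=-2]  = 7
Downtime = -2Speed - 3Scrap + 1  [with Speed=0, Scrap=7]  = -20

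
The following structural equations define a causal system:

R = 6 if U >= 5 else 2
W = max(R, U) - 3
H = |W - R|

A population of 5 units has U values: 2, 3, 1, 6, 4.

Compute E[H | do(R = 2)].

Every unit gets R=2 under the intervention. H values become 3, 2, 3, 1, 1; E[H|do(R=2)] = 2.

2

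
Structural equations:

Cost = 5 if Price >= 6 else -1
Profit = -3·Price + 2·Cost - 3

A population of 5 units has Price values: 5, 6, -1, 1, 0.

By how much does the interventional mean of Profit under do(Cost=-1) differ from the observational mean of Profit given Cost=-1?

-2.85

The intervention sets Cost=-1 in all 5 units regardless of Price. Recomputing Profit per unit gives -20, -23, -2, -8, -5; average -11.6.
Conditioning on Cost=-1 selects the 4 unit(s) with Price ∈ {5, -1, 1, 0}. Their Profit values: -20, -2, -8, -5. Mean = -8.75.
Difference = -11.6 − (-8.75) = -2.85.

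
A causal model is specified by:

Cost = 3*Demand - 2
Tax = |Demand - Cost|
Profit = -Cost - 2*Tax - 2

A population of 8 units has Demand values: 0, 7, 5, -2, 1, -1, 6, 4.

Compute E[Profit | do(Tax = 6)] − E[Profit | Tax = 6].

do(Tax=6) breaks Tax's dependence on Demand. With Tax=6 fixed, Profit across the units is -12, -33, -27, -6, -15, -9, -30, -24, mean -19.5.
E[Profit|Tax=6] averages over only the 2 units with Tax=6 (Demand = -2, 4): Profit = -6, -24, mean -15.
Difference = -19.5 − (-15) = -4.5.

-4.5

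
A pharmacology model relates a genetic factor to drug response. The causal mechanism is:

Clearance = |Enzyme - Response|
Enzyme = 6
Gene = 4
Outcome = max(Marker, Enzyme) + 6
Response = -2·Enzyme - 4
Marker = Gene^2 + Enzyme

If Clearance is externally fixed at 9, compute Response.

-16

The intervention breaks the incoming arrows to Clearance: Clearance = |Enzyme - Response| no longer applies, and Clearance = 9.
Since Response is not a descendant of the intervened variable, it is unaffected.
Response = -2·Enzyme - 4  [with Enzyme=6]  = -16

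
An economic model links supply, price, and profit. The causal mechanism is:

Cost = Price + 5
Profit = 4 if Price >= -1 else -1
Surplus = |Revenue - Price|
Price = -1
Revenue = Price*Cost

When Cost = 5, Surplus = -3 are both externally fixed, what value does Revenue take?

Under do(Cost = 5, Surplus = -3), each intervened variable's structural equation is replaced by its fixed value.
Revenue = Price*Cost  [with Price=-1, Cost=5]  = -5

-5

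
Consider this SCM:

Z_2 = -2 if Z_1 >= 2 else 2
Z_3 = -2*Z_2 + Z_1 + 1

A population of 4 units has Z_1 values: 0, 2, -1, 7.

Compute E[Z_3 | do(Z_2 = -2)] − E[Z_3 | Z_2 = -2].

do(Z_2=-2) breaks Z_2's dependence on Z_1. With Z_2=-2 fixed, Z_3 across the units is 5, 7, 4, 12, mean 7.
Observing Z_2=-2 restricts to units where Z_2's equation naturally yields -2: Z_1 ∈ {2, 7}. In that subpopulation Z_3 = 7, 12, mean 9.5.
Difference = 7 − 9.5 = -2.5.

-2.5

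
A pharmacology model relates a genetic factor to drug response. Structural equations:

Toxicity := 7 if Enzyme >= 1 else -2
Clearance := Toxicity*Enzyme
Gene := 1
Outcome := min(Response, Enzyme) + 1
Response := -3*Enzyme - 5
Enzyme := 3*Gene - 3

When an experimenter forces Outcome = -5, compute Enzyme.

0

do(Outcome=-5) replaces the equation Outcome := min(Response, Enzyme) + 1 with the constant Outcome = -5.
Enzyme is not downstream of the intervention, so its value is determined by the original equations.
Enzyme = 3*Gene - 3  [with Gene=1]  = 0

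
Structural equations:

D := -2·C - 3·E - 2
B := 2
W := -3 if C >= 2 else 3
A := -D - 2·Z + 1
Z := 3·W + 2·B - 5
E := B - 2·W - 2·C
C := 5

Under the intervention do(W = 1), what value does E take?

-10

The intervention breaks the incoming arrows to W: W := -3 if C >= 2 else 3 no longer applies, and W = 1.
E = B - 2·W - 2·C  [with B=2, W=1, C=5]  = -10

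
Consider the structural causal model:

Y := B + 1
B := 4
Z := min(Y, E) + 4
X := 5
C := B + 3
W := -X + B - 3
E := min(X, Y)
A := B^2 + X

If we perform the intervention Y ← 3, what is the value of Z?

7

The intervention breaks the incoming arrows to Y: Y := B + 1 no longer applies, and Y = 3.
E = min(X, Y)  [with X=5, Y=3]  = 3
Z = min(Y, E) + 4  [with Y=3, E=3]  = 7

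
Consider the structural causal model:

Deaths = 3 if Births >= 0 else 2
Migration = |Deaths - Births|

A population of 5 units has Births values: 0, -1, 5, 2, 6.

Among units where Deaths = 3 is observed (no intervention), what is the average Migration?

Conditioning on Deaths=3 selects the 4 unit(s) with Births ∈ {0, 5, 2, 6}. Their Migration values: 3, 2, 1, 3. Mean = 2.25.

2.25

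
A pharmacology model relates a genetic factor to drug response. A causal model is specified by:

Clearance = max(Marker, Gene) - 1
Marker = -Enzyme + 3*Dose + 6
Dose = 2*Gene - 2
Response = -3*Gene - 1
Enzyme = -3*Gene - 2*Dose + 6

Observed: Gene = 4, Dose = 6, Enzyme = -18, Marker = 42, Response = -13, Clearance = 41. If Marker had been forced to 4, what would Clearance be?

3

Under do(Marker=4), the mechanism Marker = -Enzyme + 3*Dose + 6 is discarded; Marker is fixed at 4.
Clearance = max(Marker, Gene) - 1  [with Marker=4, Gene=4]  = 3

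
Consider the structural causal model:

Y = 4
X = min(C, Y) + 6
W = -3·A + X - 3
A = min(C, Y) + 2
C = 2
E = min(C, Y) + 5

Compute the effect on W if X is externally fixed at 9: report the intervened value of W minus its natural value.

1

do(X=9) replaces the equation X = min(C, Y) + 6 with the constant X = 9.
A = min(C, Y) + 2  [with C=2, Y=4]  = 4
W = -3·A + X - 3  [with A=4, X=9]  = -6
Without intervention: X = min(C, Y) + 6  [with C=2, Y=4]  = 8; A = min(C, Y) + 2  [with C=2, Y=4]  = 4; W = -3·A + X - 3  [with A=4, X=8]  = -7.
Change = -6 − (-7) = 1.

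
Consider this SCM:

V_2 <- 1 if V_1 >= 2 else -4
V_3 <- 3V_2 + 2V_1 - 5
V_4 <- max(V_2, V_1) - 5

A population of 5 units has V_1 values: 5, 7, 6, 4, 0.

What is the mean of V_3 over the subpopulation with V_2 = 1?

Conditioning on V_2=1 selects the 4 unit(s) with V_1 ∈ {5, 7, 6, 4}. Their V_3 values: 8, 12, 10, 6. Mean = 9.

9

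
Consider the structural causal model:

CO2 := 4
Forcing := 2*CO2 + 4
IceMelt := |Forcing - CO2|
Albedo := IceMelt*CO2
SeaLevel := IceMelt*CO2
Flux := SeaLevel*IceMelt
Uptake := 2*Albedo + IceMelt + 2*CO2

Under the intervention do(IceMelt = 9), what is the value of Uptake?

89

The intervention breaks the incoming arrows to IceMelt: IceMelt := |Forcing - CO2| no longer applies, and IceMelt = 9.
Albedo = IceMelt*CO2  [with IceMelt=9, CO2=4]  = 36
Uptake = 2*Albedo + IceMelt + 2*CO2  [with Albedo=36, IceMelt=9, CO2=4]  = 89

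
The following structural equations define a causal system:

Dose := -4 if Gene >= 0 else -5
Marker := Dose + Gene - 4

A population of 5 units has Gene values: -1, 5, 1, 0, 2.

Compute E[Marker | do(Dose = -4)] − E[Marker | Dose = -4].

-0.6

do(Dose=-4) breaks Dose's dependence on Gene. With Dose=-4 fixed, Marker across the units is -9, -3, -7, -8, -6, mean -6.6.
Observing Dose=-4 restricts to units where Dose's equation naturally yields -4: Gene ∈ {5, 1, 0, 2}. In that subpopulation Marker = -3, -7, -8, -6, mean -6.
Difference = -6.6 − (-6) = -0.6.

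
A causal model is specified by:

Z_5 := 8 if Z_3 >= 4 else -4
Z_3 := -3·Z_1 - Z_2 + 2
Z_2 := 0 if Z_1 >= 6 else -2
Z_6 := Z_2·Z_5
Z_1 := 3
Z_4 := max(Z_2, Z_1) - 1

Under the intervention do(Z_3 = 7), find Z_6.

The intervention breaks the incoming arrows to Z_3: Z_3 := -3·Z_1 - Z_2 + 2 no longer applies, and Z_3 = 7.
Z_2 = 0 if Z_1 >= 6 else -2  [with Z_1=3]  = -2
Z_5 = 8 if Z_3 >= 4 else -4  [with Z_3=7]  = 8
Z_6 = Z_2·Z_5  [with Z_2=-2, Z_5=8]  = -16

-16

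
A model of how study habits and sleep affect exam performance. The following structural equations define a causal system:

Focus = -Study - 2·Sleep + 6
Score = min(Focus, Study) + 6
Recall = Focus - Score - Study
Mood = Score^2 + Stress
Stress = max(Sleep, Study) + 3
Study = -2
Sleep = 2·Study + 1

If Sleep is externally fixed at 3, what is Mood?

22

Under do(Sleep=3), the mechanism Sleep = 2·Study + 1 is discarded; Sleep is fixed at 3.
Stress = max(Sleep, Study) + 3  [with Sleep=3, Study=-2]  = 6
Focus = -Study - 2·Sleep + 6  [with Study=-2, Sleep=3]  = 2
Score = min(Focus, Study) + 6  [with Focus=2, Study=-2]  = 4
Mood = Score^2 + Stress  [with Score=4, Stress=6]  = 22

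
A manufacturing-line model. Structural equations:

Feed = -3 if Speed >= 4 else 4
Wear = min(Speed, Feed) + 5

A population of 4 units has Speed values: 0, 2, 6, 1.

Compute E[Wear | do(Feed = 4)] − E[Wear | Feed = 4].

0.75

Under do(Feed=4), Feed's equation is replaced by Feed=4 for every unit. Per-unit Wear: 5, 7, 9, 6. Mean = 6.75.
Conditioning on Feed=4 selects the 3 unit(s) with Speed ∈ {0, 2, 1}. Their Wear values: 5, 7, 6. Mean = 6.
Difference = 6.75 − 6 = 0.75.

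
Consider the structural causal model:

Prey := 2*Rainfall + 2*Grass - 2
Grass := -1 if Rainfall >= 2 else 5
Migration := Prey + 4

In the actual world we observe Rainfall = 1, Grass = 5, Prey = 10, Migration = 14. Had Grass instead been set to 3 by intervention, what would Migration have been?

Under do(Grass=3), the mechanism Grass := -1 if Rainfall >= 2 else 5 is discarded; Grass is fixed at 3.
Prey = 2*Rainfall + 2*Grass - 2  [with Rainfall=1, Grass=3]  = 6
Migration = Prey + 4  [with Prey=6]  = 10

10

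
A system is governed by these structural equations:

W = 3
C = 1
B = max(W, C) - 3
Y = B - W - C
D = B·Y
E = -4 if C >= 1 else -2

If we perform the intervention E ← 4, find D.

do(E=4) replaces the equation E = -4 if C >= 1 else -2 with the constant E = 4.
Since D is not a descendant of the intervened variable, it is unaffected.
B = max(W, C) - 3  [with W=3, C=1]  = 0
Y = B - W - C  [with B=0, W=3, C=1]  = -4
D = B·Y  [with B=0, Y=-4]  = 0

0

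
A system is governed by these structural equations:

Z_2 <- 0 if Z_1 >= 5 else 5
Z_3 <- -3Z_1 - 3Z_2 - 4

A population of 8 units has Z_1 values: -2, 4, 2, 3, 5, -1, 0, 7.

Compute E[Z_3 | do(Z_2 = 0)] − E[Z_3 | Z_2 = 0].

Under do(Z_2=0), Z_2's equation is replaced by Z_2=0 for every unit. Per-unit Z_3: 2, -16, -10, -13, -19, -1, -4, -25. Mean = -10.75.
E[Z_3|Z_2=0] averages over only the 2 units with Z_2=0 (Z_1 = 5, 7): Z_3 = -19, -25, mean -22.
Difference = -10.75 − (-22) = 11.25.

11.25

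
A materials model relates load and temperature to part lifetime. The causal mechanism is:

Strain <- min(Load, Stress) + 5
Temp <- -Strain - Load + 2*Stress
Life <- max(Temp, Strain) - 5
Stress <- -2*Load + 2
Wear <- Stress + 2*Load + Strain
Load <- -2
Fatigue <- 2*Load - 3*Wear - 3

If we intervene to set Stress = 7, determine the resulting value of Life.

Under do(Stress=7), the mechanism Stress <- -2*Load + 2 is discarded; Stress is fixed at 7.
Strain = min(Load, Stress) + 5  [with Load=-2, Stress=7]  = 3
Temp = -Strain - Load + 2*Stress  [with Strain=3, Load=-2, Stress=7]  = 13
Life = max(Temp, Strain) - 5  [with Temp=13, Strain=3]  = 8

8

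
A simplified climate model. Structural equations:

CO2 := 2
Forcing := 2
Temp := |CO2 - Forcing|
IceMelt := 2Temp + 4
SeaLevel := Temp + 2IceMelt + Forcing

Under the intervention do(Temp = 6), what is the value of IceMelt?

16

The intervention breaks the incoming arrows to Temp: Temp := |CO2 - Forcing| no longer applies, and Temp = 6.
IceMelt = 2Temp + 4  [with Temp=6]  = 16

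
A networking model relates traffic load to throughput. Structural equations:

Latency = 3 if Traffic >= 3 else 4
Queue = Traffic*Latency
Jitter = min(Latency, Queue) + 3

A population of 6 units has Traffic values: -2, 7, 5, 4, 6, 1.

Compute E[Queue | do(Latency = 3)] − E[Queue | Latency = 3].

Every unit gets Latency=3 under the intervention. Queue values become -6, 21, 15, 12, 18, 3; E[Queue|do(Latency=3)] = 10.5.
E[Queue|Latency=3] averages over only the 4 units with Latency=3 (Traffic = 7, 5, 4, 6): Queue = 21, 15, 12, 18, mean 16.5.
Difference = 10.5 − 16.5 = -6.

-6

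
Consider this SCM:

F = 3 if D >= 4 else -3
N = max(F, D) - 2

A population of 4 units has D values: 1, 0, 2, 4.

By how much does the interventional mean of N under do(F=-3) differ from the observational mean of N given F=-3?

0.75

do(F=-3) breaks F's dependence on D. With F=-3 fixed, N across the units is -1, -2, 0, 2, mean -0.25.
Conditioning on F=-3 selects the 3 unit(s) with D ∈ {1, 0, 2}. Their N values: -1, -2, 0. Mean = -1.
Difference = -0.25 − (-1) = 0.75.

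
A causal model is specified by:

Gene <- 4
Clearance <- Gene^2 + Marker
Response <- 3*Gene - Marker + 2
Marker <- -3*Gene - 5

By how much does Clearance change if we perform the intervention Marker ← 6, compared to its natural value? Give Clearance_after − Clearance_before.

Under do(Marker=6), the mechanism Marker <- -3*Gene - 5 is discarded; Marker is fixed at 6.
Clearance = Gene^2 + Marker  [with Gene=4, Marker=6]  = 22
Without intervention: Marker = -3*Gene - 5  [with Gene=4]  = -17; Clearance = Gene^2 + Marker  [with Gene=4, Marker=-17]  = -1.
Change = 22 − (-1) = 23.

23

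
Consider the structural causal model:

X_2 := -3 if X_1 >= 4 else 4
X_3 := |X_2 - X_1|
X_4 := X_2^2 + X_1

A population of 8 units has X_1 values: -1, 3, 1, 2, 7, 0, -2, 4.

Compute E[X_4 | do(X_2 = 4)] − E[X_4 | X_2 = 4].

The intervention sets X_2=4 in all 8 units regardless of X_1. Recomputing X_4 per unit gives 15, 19, 17, 18, 23, 16, 14, 20; average 17.75.
Conditioning on X_2=4 selects the 6 unit(s) with X_1 ∈ {-1, 3, 1, 2, 0, -2}. Their X_4 values: 15, 19, 17, 18, 16, 14. Mean = 16.5.
Difference = 17.75 − 16.5 = 1.25.

1.25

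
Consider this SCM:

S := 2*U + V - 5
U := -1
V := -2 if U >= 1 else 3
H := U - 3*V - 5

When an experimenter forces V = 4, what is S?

The intervention breaks the incoming arrows to V: V := -2 if U >= 1 else 3 no longer applies, and V = 4.
S = 2*U + V - 5  [with U=-1, V=4]  = -3

-3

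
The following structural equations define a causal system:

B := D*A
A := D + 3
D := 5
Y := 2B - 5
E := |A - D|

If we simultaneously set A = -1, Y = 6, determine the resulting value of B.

The joint intervention fixes A = -1, Y = 6, removing each variable's own equation.
B = D*A  [with D=5, A=-1]  = -5

-5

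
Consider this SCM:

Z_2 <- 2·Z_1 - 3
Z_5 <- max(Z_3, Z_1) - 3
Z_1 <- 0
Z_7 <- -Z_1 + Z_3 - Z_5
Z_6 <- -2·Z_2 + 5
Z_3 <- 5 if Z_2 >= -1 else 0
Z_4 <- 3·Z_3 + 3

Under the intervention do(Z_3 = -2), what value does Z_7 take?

The intervention breaks the incoming arrows to Z_3: Z_3 <- 5 if Z_2 >= -1 else 0 no longer applies, and Z_3 = -2.
Z_5 = max(Z_3, Z_1) - 3  [with Z_3=-2, Z_1=0]  = -3
Z_7 = -Z_1 + Z_3 - Z_5  [with Z_1=0, Z_3=-2, Z_5=-3]  = 1

1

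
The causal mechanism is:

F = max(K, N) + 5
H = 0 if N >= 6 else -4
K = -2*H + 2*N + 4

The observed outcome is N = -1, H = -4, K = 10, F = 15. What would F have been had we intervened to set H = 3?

Under do(H=3), the mechanism H = 0 if N >= 6 else -4 is discarded; H is fixed at 3.
K = -2*H + 2*N + 4  [with H=3, N=-1]  = -4
F = max(K, N) + 5  [with K=-4, N=-1]  = 4

4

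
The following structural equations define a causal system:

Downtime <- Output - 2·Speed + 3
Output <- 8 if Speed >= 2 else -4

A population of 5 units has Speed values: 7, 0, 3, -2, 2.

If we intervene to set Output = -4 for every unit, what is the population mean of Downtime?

Under do(Output=-4), Output's equation is replaced by Output=-4 for every unit. Per-unit Downtime: -15, -1, -7, 3, -5. Mean = -5.

-5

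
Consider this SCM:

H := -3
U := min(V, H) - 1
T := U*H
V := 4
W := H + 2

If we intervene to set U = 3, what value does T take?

-9

do(U=3) replaces the equation U := min(V, H) - 1 with the constant U = 3.
T = U*H  [with U=3, H=-3]  = -9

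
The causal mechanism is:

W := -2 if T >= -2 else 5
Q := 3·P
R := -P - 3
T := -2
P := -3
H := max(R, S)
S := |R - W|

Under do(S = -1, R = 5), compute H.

5

Setting S = -1, R = 5 by intervention discards those variables' equations.
H = max(R, S)  [with R=5, S=-1]  = 5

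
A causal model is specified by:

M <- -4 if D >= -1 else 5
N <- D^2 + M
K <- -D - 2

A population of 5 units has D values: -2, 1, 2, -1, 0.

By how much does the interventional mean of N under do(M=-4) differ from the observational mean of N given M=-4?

0.5

The intervention sets M=-4 in all 5 units regardless of D. Recomputing N per unit gives 0, -3, 0, -3, -4; average -2.
E[N|M=-4] averages over only the 4 units with M=-4 (D = 1, 2, -1, 0): N = -3, 0, -3, -4, mean -2.5.
Difference = -2 − (-2.5) = 0.5.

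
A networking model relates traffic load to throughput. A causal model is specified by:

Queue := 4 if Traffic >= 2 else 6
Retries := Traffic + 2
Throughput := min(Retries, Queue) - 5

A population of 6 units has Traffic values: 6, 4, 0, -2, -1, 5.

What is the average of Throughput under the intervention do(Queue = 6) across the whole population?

-1.5

The intervention sets Queue=6 in all 6 units regardless of Traffic. Recomputing Throughput per unit gives 1, 1, -3, -5, -4, 1; average -1.5.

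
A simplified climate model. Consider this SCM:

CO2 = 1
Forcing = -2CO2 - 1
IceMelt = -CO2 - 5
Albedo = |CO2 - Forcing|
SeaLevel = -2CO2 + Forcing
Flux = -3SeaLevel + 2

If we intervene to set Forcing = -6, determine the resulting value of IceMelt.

-6

The intervention breaks the incoming arrows to Forcing: Forcing = -2CO2 - 1 no longer applies, and Forcing = -6.
Since IceMelt is not a descendant of the intervened variable, it is unaffected.
IceMelt = -CO2 - 5  [with CO2=1]  = -6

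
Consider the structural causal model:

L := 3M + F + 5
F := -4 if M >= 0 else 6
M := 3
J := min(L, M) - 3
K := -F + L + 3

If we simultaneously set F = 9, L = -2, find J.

-5

Setting F = 9, L = -2 by intervention discards those variables' equations.
J = min(L, M) - 3  [with L=-2, M=3]  = -5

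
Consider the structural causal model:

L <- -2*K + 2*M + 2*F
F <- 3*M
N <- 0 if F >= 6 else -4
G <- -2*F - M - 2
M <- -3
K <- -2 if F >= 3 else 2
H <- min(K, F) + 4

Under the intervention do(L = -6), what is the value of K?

2

Under do(L=-6), the mechanism L <- -2*K + 2*M + 2*F is discarded; L is fixed at -6.
Since K is not a descendant of the intervened variable, it is unaffected.
F = 3*M  [with M=-3]  = -9
K = -2 if F >= 3 else 2  [with F=-9]  = 2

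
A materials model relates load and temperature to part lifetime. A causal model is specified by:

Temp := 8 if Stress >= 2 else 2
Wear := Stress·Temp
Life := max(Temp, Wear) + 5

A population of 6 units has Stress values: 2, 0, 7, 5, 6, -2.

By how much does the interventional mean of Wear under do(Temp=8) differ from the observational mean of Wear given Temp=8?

Under do(Temp=8), Temp's equation is replaced by Temp=8 for every unit. Per-unit Wear: 16, 0, 56, 40, 48, -16. Mean = 24.
Observing Temp=8 restricts to units where Temp's equation naturally yields 8: Stress ∈ {2, 7, 5, 6}. In that subpopulation Wear = 16, 56, 40, 48, mean 40.
Difference = 24 − 40 = -16.

-16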